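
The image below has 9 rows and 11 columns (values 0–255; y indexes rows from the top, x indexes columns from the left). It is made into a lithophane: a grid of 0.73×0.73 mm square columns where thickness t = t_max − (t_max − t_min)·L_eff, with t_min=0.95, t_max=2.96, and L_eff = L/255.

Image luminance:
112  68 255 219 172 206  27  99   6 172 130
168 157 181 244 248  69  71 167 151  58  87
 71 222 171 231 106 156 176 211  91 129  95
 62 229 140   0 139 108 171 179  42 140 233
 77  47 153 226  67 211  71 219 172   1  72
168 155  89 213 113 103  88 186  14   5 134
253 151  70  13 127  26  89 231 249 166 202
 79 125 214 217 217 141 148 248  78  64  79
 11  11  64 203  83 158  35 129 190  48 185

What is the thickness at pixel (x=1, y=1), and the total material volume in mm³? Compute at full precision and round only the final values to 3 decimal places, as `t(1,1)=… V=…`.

span = t_max - t_min = 2.96 - 0.95 = 2.010
L(1,1) = 157, L_eff = 157/255 = 0.615686
t(1,1) = 2.96 - 2.010·0.615686 = 1.722
Σt over all 9·11 pixels = 1616021/8500 ≈ 190.1201176
V = pitch²·Σt = 0.73²·1616021/8500 = 101.315

t(1,1)=1.722 V=101.315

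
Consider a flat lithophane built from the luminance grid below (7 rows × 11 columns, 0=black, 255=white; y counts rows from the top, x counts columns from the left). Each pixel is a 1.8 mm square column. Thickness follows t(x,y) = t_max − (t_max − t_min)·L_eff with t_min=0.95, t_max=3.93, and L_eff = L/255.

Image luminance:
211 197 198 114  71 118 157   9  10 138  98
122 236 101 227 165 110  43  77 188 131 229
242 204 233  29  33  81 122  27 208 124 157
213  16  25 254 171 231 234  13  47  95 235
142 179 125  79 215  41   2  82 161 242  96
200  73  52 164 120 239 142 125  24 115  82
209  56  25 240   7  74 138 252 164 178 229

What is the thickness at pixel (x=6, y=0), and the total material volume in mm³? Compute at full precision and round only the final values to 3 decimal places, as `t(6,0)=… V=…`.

t(6,0)=2.095 V=593.643

span = t_max - t_min = 3.93 - 0.95 = 2.980
L(6,0) = 157, L_eff = 157/255 = 0.615686
t(6,0) = 3.93 - 2.980·0.615686 = 2.095
Σt over all 7·11 pixels = 4672187/25500 ≈ 183.2230196
V = pitch²·Σt = 1.8²·4672187/25500 = 593.643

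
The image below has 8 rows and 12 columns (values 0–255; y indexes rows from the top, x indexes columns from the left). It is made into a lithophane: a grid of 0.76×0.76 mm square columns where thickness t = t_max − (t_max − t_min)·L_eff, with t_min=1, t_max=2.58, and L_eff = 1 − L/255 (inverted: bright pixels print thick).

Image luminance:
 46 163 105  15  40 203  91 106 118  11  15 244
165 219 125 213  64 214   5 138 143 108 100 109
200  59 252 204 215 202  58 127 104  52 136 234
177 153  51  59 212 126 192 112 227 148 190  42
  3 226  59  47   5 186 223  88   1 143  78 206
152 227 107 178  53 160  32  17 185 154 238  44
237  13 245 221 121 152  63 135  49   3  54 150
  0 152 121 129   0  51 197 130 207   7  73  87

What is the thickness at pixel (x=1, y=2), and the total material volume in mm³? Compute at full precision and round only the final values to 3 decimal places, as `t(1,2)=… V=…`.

span = t_max - t_min = 2.58 - 1 = 1.580
L(1,2) = 59, L_eff = 1 - 59/255 = 0.768627 (inverted)
t(1,2) = 2.58 - 1.580·0.768627 = 1.366
Σt over all 8·12 pixels = 2148379/12750 ≈ 168.5003137
V = pitch²·Σt = 0.76²·2148379/12750 = 97.326

t(1,2)=1.366 V=97.326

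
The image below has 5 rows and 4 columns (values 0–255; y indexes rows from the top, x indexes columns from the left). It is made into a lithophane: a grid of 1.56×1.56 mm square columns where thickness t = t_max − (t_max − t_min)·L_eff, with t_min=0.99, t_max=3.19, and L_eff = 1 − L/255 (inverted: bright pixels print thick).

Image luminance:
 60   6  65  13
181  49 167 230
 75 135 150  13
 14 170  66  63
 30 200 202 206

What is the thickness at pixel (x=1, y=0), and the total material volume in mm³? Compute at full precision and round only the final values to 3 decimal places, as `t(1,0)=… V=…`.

span = t_max - t_min = 3.19 - 0.99 = 2.200
L(1,0) = 6, L_eff = 1 - 6/255 = 0.976471 (inverted)
t(1,0) = 3.19 - 2.200·0.976471 = 1.042
Σt over all 5·4 pixels = 9658/255 ≈ 37.8745098
V = pitch²·Σt = 1.56²·9658/255 = 92.171

t(1,0)=1.042 V=92.171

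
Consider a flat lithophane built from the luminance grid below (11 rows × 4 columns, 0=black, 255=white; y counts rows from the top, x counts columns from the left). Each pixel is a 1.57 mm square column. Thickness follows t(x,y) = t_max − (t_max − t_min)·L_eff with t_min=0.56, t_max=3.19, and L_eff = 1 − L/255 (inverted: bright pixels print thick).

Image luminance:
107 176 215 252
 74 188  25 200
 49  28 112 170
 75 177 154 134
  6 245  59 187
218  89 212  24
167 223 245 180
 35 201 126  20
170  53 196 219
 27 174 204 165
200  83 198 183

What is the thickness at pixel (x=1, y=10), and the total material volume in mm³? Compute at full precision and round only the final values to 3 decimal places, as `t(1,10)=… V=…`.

span = t_max - t_min = 3.19 - 0.56 = 2.630
L(1,10) = 83, L_eff = 1 - 83/255 = 0.674510 (inverted)
t(1,10) = 3.19 - 2.630·0.674510 = 1.416
Σt over all 11·4 pixels = 454151/5100 ≈ 89.0492157
V = pitch²·Σt = 1.57²·454151/5100 = 219.497

t(1,10)=1.416 V=219.497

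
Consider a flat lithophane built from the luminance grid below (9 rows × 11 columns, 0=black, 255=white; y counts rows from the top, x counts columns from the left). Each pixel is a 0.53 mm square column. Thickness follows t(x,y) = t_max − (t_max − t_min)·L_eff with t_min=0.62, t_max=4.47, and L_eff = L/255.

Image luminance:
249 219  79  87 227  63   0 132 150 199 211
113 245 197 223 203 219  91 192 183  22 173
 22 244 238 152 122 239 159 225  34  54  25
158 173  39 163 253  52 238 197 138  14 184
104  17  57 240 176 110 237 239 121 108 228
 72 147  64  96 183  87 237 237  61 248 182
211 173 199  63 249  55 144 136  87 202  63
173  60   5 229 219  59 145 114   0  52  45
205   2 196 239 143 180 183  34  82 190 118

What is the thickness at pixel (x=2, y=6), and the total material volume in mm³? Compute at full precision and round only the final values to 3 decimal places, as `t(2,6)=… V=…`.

t(2,6)=1.465 V=64.483

span = t_max - t_min = 4.47 - 0.62 = 3.850
L(2,6) = 199, L_eff = 199/255 = 0.780392
t(2,6) = 4.47 - 3.850·0.780392 = 1.465
Σt over all 9·11 pixels = 390247/1700 ≈ 229.5570588
V = pitch²·Σt = 0.53²·390247/1700 = 64.483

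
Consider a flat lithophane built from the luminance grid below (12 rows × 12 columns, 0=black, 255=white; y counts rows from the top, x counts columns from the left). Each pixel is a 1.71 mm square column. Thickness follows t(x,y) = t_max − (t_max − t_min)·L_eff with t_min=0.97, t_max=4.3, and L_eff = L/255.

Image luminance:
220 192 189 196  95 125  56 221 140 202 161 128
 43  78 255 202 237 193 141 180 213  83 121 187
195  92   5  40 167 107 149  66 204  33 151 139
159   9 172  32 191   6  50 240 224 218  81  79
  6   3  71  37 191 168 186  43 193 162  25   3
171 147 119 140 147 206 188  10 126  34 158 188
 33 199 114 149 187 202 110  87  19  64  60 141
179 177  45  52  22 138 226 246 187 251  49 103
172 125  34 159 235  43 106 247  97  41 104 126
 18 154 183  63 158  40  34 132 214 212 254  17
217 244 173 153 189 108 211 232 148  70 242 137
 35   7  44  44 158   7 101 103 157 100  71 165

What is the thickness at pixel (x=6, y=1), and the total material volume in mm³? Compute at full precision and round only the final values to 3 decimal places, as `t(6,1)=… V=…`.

t(6,1)=2.459 V=1103.678

span = t_max - t_min = 4.3 - 0.97 = 3.330
L(6,1) = 141, L_eff = 141/255 = 0.552941
t(6,1) = 4.3 - 3.330·0.552941 = 2.459
Σt over all 12·12 pixels = 377.442
V = pitch²·Σt = 1.71²·377.442 = 1103.678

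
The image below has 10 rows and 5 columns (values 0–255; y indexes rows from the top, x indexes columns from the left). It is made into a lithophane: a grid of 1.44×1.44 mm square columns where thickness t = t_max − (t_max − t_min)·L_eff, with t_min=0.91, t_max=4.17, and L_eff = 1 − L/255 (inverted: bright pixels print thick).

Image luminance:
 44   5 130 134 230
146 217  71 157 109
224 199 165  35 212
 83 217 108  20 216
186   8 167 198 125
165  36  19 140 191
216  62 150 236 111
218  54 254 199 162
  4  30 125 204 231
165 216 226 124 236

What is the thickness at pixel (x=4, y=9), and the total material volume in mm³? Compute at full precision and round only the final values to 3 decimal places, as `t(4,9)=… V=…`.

span = t_max - t_min = 4.17 - 0.91 = 3.260
L(4,9) = 236, L_eff = 1 - 236/255 = 0.074510 (inverted)
t(4,9) = 4.17 - 3.260·0.074510 = 3.927
Σt over all 10·5 pixels = 350093/2550 ≈ 137.2913725
V = pitch²·Σt = 1.44²·350093/2550 = 284.687

t(4,9)=3.927 V=284.687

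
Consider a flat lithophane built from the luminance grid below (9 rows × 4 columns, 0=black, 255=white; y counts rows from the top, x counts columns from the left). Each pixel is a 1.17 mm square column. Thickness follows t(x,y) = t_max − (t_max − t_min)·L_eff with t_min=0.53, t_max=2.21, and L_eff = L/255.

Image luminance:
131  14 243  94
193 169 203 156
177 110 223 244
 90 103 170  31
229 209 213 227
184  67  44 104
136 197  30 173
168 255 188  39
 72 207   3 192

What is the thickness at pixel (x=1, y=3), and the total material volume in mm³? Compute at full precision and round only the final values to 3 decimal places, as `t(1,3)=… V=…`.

span = t_max - t_min = 2.21 - 0.53 = 1.680
L(1,3) = 103, L_eff = 103/255 = 0.403922
t(1,3) = 2.21 - 1.680·0.403922 = 1.531
Σt over all 9·4 pixels = 95033/2125 ≈ 44.7214118
V = pitch²·Σt = 1.17²·95033/2125 = 61.219

t(1,3)=1.531 V=61.219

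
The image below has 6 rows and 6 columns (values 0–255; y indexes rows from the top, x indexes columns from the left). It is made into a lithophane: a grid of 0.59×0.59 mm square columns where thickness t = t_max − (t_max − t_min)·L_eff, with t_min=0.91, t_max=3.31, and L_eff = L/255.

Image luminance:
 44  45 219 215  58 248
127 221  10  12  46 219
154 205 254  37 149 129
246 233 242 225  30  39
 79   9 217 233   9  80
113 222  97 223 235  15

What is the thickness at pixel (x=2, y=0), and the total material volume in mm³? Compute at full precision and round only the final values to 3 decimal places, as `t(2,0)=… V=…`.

t(2,0)=1.249 V=25.298

span = t_max - t_min = 3.31 - 0.91 = 2.400
L(2,0) = 219, L_eff = 219/255 = 0.858824
t(2,0) = 3.31 - 2.400·0.858824 = 1.249
Σt over all 6·6 pixels = 30887/425 ≈ 72.6752941
V = pitch²·Σt = 0.59²·30887/425 = 25.298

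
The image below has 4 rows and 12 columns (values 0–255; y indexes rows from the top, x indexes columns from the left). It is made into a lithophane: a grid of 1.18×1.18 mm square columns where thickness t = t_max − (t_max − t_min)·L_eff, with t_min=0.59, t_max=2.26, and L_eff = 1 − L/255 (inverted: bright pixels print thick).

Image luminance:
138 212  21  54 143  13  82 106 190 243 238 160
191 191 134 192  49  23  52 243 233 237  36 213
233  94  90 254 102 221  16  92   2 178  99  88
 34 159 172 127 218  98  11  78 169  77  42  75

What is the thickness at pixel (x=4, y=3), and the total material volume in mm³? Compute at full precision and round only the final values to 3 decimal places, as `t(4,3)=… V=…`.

t(4,3)=2.018 V=95.268

span = t_max - t_min = 2.26 - 0.59 = 1.670
L(4,3) = 218, L_eff = 1 - 218/255 = 0.145098 (inverted)
t(4,3) = 2.26 - 1.670·0.145098 = 2.018
Σt over all 4·12 pixels = 581567/8500 ≈ 68.4196471
V = pitch²·Σt = 1.18²·581567/8500 = 95.268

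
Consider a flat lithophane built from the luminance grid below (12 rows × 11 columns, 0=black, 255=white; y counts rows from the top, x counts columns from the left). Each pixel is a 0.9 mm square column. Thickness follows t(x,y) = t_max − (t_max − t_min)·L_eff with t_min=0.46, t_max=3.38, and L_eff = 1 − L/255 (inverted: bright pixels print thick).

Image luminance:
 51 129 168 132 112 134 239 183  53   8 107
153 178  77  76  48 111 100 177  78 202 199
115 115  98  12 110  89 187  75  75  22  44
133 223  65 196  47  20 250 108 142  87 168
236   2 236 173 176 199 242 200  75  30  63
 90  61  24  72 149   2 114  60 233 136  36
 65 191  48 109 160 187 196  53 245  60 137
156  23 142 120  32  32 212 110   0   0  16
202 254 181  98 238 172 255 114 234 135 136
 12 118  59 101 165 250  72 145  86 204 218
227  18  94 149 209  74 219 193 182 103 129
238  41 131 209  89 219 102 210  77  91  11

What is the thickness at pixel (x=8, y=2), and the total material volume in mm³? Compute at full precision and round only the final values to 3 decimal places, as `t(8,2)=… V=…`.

span = t_max - t_min = 3.38 - 0.46 = 2.920
L(8,2) = 75, L_eff = 1 - 75/255 = 0.705882 (inverted)
t(8,2) = 3.38 - 2.920·0.705882 = 1.319
Σt over all 12·11 pixels = 1588889/6375 ≈ 249.2374902
V = pitch²·Σt = 0.9²·1588889/6375 = 201.882

t(8,2)=1.319 V=201.882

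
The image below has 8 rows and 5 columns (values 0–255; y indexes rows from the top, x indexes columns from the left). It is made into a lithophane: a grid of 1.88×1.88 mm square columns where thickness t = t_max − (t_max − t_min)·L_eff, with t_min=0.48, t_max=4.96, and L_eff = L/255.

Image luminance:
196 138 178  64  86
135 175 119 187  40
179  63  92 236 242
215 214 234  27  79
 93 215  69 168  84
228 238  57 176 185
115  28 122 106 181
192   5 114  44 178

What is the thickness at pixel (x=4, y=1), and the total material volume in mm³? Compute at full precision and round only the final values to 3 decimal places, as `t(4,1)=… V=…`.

span = t_max - t_min = 4.96 - 0.48 = 4.480
L(4,1) = 40, L_eff = 40/255 = 0.156863
t(4,1) = 4.96 - 4.480·0.156863 = 4.257
Σt over all 8·5 pixels = 649136/6375 ≈ 101.8252549
V = pitch²·Σt = 1.88²·649136/6375 = 359.891

t(4,1)=4.257 V=359.891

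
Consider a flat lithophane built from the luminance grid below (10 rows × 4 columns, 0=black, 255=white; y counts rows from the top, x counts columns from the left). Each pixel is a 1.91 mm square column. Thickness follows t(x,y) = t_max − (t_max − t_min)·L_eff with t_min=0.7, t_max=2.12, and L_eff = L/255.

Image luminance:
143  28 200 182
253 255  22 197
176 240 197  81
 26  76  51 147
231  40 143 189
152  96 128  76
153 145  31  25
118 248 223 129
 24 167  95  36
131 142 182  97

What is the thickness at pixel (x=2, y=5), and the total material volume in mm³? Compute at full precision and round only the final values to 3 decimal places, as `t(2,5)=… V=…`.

span = t_max - t_min = 2.12 - 0.7 = 1.420
L(2,5) = 128, L_eff = 128/255 = 0.501961
t(2,5) = 2.12 - 1.420·0.501961 = 1.407
Σt over all 10·4 pixels = 28267/510 ≈ 55.4254902
V = pitch²·Σt = 1.91²·28267/510 = 202.198

t(2,5)=1.407 V=202.198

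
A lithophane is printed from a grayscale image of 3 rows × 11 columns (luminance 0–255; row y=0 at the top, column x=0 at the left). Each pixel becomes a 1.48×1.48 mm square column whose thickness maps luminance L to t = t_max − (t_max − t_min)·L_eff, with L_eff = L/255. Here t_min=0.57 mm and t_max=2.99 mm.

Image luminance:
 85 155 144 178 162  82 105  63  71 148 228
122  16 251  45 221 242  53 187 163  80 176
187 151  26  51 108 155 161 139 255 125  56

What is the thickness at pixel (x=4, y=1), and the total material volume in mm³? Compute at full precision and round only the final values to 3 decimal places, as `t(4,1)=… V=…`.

t(4,1)=0.893 V=124.850

span = t_max - t_min = 2.99 - 0.57 = 2.420
L(4,1) = 221, L_eff = 221/255 = 0.866667
t(4,1) = 2.99 - 2.420·0.866667 = 0.893
Σt over all 3·11 pixels = 1453463/25500 ≈ 56.9985490
V = pitch²·Σt = 1.48²·1453463/25500 = 124.850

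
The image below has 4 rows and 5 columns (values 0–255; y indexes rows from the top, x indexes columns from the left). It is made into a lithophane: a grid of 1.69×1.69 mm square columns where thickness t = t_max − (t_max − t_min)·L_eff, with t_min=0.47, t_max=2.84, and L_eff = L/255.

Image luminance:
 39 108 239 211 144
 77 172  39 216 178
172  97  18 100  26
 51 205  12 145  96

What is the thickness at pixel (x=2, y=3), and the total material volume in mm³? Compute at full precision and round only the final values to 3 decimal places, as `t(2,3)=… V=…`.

span = t_max - t_min = 2.84 - 0.47 = 2.370
L(2,3) = 12, L_eff = 12/255 = 0.047059
t(2,3) = 2.84 - 2.370·0.047059 = 2.728
Σt over all 4·5 pixels = 59509/1700 ≈ 35.0052941
V = pitch²·Σt = 1.69²·59509/1700 = 99.979

t(2,3)=2.728 V=99.979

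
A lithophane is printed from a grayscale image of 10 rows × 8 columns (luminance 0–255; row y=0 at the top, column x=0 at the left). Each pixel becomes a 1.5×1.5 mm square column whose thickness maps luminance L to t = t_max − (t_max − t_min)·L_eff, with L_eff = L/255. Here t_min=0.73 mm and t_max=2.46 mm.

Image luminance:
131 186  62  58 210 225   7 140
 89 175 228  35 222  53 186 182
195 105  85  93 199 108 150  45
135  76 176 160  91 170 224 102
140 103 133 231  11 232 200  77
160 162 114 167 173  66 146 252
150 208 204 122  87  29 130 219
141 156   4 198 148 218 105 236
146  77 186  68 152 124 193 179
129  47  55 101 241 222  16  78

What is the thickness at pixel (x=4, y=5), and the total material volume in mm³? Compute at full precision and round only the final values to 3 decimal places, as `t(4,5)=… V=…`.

span = t_max - t_min = 2.46 - 0.73 = 1.730
L(4,5) = 173, L_eff = 173/255 = 0.678431
t(4,5) = 2.46 - 1.730·0.678431 = 1.286
Σt over all 10·8 pixels = 3108653/25500 ≈ 121.9079608
V = pitch²·Σt = 1.5²·3108653/25500 = 274.293

t(4,5)=1.286 V=274.293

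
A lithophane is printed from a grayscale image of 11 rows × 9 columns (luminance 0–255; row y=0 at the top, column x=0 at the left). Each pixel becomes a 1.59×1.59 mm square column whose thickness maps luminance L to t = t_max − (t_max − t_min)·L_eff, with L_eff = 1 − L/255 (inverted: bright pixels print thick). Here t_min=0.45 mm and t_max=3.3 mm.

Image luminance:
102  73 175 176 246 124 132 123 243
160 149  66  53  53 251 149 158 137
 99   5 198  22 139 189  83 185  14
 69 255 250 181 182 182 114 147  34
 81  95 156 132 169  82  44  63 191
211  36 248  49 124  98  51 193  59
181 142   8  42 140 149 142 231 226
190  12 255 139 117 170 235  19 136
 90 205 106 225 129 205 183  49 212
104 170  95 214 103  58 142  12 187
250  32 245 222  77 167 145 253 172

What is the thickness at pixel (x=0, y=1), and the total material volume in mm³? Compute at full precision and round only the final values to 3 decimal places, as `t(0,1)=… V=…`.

span = t_max - t_min = 3.3 - 0.45 = 2.850
L(0,1) = 160, L_eff = 1 - 160/255 = 0.372549 (inverted)
t(0,1) = 3.3 - 2.850·0.372549 = 2.238
Σt over all 11·9 pixels = 333869/1700 ≈ 196.3935294
V = pitch²·Σt = 1.59²·333869/1700 = 496.502

t(0,1)=2.238 V=496.502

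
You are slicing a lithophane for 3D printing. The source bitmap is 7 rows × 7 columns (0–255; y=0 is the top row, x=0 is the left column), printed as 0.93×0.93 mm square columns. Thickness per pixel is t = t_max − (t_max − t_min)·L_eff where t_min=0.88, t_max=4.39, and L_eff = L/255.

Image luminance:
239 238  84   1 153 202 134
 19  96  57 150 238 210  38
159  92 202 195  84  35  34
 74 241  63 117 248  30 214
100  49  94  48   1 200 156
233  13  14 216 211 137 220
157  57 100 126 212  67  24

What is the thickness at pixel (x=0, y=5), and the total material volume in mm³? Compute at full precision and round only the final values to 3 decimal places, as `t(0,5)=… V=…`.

t(0,5)=1.183 V=113.642

span = t_max - t_min = 4.39 - 0.88 = 3.510
L(0,5) = 233, L_eff = 233/255 = 0.913725
t(0,5) = 4.39 - 3.510·0.913725 = 1.183
Σt over all 7·7 pixels = 1116841/8500 ≈ 131.3930588
V = pitch²·Σt = 0.93²·1116841/8500 = 113.642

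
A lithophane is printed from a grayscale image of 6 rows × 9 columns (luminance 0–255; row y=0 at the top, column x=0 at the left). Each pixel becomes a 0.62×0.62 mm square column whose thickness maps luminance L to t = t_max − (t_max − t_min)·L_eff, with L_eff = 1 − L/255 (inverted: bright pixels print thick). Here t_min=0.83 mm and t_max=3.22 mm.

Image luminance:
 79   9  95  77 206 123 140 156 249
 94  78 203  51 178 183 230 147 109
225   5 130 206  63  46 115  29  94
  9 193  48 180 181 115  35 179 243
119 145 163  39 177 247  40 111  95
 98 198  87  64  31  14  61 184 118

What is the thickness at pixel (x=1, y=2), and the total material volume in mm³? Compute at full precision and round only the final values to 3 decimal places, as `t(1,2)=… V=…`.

t(1,2)=0.877 V=40.625

span = t_max - t_min = 3.22 - 0.83 = 2.390
L(1,2) = 5, L_eff = 1 - 5/255 = 0.980392 (inverted)
t(1,2) = 3.22 - 2.390·0.980392 = 0.877
Σt over all 6·9 pixels = 39632/375 ≈ 105.6853333
V = pitch²·Σt = 0.62²·39632/375 = 40.625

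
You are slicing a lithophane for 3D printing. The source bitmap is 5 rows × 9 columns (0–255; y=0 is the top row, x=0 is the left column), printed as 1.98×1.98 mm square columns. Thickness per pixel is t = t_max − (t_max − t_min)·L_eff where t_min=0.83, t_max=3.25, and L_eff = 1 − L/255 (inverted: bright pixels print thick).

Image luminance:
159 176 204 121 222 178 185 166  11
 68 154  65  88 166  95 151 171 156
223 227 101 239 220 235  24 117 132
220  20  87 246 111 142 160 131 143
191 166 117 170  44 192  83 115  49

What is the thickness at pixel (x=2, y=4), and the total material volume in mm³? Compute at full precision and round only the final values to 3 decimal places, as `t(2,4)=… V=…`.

span = t_max - t_min = 3.25 - 0.83 = 2.420
L(2,4) = 117, L_eff = 1 - 117/255 = 0.541176 (inverted)
t(2,4) = 3.25 - 2.420·0.541176 = 1.940
Σt over all 5·9 pixels = 837049/8500 ≈ 98.4763529
V = pitch²·Σt = 1.98²·837049/8500 = 386.067

t(2,4)=1.940 V=386.067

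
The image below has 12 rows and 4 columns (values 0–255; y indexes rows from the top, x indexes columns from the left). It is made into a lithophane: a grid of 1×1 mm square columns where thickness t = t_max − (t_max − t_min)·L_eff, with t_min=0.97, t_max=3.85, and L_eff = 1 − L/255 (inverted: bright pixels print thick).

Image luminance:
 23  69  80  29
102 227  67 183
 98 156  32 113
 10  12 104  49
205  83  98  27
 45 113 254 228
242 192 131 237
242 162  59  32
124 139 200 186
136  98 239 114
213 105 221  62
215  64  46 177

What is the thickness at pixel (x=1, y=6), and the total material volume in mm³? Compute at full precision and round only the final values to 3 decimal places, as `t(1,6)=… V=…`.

span = t_max - t_min = 3.85 - 0.97 = 2.880
L(1,6) = 192, L_eff = 1 - 192/255 = 0.247059 (inverted)
t(1,6) = 3.85 - 2.880·0.247059 = 3.138
Σt over all 12·4 pixels = 243972/2125 ≈ 114.8103529
V = pitch²·Σt = 1²·243972/2125 = 114.810

t(1,6)=3.138 V=114.810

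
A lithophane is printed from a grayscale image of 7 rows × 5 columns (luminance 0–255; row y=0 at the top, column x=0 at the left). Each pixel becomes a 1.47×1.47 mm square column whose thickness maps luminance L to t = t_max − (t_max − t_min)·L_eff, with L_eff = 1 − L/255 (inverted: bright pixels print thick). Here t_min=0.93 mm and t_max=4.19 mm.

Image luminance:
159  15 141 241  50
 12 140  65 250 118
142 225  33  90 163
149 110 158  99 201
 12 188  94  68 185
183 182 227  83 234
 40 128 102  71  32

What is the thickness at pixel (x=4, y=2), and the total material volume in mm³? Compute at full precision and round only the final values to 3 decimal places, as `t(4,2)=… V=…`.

span = t_max - t_min = 4.19 - 0.93 = 3.260
L(4,2) = 163, L_eff = 1 - 163/255 = 0.360784 (inverted)
t(4,2) = 4.19 - 3.260·0.360784 = 3.014
Σt over all 7·5 pixels = 452233/5100 ≈ 88.6731373
V = pitch²·Σt = 1.47²·452233/5100 = 191.614

t(4,2)=3.014 V=191.614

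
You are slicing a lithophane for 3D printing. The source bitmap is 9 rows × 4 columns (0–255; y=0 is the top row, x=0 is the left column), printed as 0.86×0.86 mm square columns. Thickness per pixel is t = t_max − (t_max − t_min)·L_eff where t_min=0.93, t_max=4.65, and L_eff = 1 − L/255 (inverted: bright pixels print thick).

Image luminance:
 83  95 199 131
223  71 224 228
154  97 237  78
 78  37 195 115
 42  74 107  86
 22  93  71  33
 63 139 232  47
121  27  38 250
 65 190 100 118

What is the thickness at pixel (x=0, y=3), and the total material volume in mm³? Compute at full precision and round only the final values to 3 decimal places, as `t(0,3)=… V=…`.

span = t_max - t_min = 4.65 - 0.93 = 3.720
L(0,3) = 78, L_eff = 1 - 78/255 = 0.694118 (inverted)
t(0,3) = 4.65 - 3.720·0.694118 = 2.068
Σt over all 9·4 pixels = 200198/2125 ≈ 94.2108235
V = pitch²·Σt = 0.86²·200198/2125 = 69.678

t(0,3)=2.068 V=69.678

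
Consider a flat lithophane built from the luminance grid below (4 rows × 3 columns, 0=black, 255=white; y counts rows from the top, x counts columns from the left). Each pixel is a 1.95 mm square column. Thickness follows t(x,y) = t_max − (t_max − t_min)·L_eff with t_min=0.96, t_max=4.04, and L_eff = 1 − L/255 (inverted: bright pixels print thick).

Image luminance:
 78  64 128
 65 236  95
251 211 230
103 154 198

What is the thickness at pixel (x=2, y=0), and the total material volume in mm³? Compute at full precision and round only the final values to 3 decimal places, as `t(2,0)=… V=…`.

t(2,0)=2.506 V=127.073

span = t_max - t_min = 4.04 - 0.96 = 3.080
L(2,0) = 128, L_eff = 1 - 128/255 = 0.498039 (inverted)
t(2,0) = 4.04 - 3.080·0.498039 = 2.506
Σt over all 4·3 pixels = 213041/6375 ≈ 33.4181961
V = pitch²·Σt = 1.95²·213041/6375 = 127.073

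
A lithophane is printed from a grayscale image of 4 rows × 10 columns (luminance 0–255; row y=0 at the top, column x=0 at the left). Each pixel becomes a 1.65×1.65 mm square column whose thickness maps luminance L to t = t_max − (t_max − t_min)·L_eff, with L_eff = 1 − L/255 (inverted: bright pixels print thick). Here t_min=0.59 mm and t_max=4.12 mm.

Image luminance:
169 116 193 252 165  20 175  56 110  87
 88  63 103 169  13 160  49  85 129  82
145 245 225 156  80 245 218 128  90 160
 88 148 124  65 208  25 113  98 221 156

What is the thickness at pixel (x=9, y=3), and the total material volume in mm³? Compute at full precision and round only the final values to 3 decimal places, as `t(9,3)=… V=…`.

t(9,3)=2.750 V=261.057

span = t_max - t_min = 4.12 - 0.59 = 3.530
L(9,3) = 156, L_eff = 1 - 156/255 = 0.388235 (inverted)
t(9,3) = 4.12 - 3.530·0.388235 = 2.750
Σt over all 4·10 pixels = 1222583/12750 ≈ 95.8888627
V = pitch²·Σt = 1.65²·1222583/12750 = 261.057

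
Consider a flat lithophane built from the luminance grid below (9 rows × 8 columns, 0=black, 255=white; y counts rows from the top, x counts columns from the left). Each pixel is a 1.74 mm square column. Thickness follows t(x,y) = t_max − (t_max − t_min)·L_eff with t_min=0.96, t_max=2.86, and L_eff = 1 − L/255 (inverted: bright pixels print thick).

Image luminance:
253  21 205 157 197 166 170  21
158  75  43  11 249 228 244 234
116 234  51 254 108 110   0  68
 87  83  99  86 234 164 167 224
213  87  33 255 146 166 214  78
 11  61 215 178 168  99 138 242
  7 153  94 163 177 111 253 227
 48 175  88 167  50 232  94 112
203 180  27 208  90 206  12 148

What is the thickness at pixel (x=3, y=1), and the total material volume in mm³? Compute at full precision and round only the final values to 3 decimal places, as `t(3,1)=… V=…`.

t(3,1)=1.042 V=435.891

span = t_max - t_min = 2.86 - 0.96 = 1.900
L(3,1) = 11, L_eff = 1 - 11/255 = 0.956863 (inverted)
t(3,1) = 2.86 - 1.900·0.956863 = 1.042
Σt over all 9·8 pixels = 36713/255 ≈ 143.9725490
V = pitch²·Σt = 1.74²·36713/255 = 435.891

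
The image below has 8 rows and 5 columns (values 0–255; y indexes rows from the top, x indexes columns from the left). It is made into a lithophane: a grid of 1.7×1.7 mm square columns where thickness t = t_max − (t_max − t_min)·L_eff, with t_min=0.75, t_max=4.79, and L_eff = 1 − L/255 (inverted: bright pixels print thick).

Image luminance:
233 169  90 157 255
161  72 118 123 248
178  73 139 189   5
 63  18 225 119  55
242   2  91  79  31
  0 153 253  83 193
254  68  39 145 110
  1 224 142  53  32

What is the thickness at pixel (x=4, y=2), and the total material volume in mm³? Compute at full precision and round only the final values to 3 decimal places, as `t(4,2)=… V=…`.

span = t_max - t_min = 4.79 - 0.75 = 4.040
L(4,2) = 5, L_eff = 1 - 5/255 = 0.980392 (inverted)
t(4,2) = 4.79 - 4.040·0.980392 = 0.829
Σt over all 8·5 pixels = 136927/1275 ≈ 107.3937255
V = pitch²·Σt = 1.7²·136927/1275 = 310.368

t(4,2)=0.829 V=310.368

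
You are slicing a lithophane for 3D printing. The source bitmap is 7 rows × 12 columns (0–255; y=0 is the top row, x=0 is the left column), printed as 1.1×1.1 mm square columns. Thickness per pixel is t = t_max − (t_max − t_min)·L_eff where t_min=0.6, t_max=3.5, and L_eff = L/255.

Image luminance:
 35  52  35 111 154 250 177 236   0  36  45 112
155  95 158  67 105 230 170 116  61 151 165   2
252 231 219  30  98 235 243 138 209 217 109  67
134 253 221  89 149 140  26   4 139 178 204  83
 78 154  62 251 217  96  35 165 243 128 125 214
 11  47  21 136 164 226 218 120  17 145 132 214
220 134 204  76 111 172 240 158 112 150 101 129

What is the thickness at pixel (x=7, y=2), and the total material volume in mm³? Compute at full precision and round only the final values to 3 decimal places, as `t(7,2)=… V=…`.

span = t_max - t_min = 3.5 - 0.6 = 2.900
L(7,2) = 138, L_eff = 138/255 = 0.541176
t(7,2) = 3.5 - 2.900·0.541176 = 1.931
Σt over all 7·12 pixels = 69792/425 ≈ 164.2164706
V = pitch²·Σt = 1.1²·69792/425 = 198.702

t(7,2)=1.931 V=198.702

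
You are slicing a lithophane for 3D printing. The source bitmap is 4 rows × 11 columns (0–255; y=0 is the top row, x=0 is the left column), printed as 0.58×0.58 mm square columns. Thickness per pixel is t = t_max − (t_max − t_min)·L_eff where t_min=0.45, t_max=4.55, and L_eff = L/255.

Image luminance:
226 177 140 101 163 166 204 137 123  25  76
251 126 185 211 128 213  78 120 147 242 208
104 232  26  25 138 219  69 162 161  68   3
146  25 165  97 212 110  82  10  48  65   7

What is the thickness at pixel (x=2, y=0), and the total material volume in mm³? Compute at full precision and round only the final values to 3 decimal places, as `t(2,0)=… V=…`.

span = t_max - t_min = 4.55 - 0.45 = 4.100
L(2,0) = 140, L_eff = 140/255 = 0.549020
t(2,0) = 4.55 - 4.100·0.549020 = 2.299
Σt over all 4·11 pixels = 280049/2550 ≈ 109.8231373
V = pitch²·Σt = 0.58²·280049/2550 = 36.945

t(2,0)=2.299 V=36.945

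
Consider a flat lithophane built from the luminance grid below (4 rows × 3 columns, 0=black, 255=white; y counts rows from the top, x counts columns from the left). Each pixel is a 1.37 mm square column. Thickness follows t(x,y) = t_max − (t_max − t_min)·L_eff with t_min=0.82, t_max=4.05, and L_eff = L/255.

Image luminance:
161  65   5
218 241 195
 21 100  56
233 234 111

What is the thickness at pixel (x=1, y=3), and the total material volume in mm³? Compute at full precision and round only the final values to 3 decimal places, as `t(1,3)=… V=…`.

t(1,3)=1.086 V=52.228

span = t_max - t_min = 4.05 - 0.82 = 3.230
L(1,3) = 234, L_eff = 234/255 = 0.917647
t(1,3) = 4.05 - 3.230·0.917647 = 1.086
Σt over all 4·3 pixels = 2087/75 ≈ 27.8266667
V = pitch²·Σt = 1.37²·2087/75 = 52.228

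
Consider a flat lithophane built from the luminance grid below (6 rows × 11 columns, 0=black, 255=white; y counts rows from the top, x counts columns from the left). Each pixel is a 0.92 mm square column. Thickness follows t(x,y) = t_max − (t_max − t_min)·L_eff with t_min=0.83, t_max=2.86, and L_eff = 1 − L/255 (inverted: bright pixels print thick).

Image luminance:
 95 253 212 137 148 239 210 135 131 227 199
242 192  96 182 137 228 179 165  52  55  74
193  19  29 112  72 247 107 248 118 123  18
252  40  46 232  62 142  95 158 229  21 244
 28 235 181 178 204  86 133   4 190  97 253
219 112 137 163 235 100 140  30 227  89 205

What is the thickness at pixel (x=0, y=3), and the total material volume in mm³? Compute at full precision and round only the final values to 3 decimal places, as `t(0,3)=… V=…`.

span = t_max - t_min = 2.86 - 0.83 = 2.030
L(0,3) = 252, L_eff = 1 - 252/255 = 0.011765 (inverted)
t(0,3) = 2.86 - 2.030·0.011765 = 2.836
Σt over all 6·11 pixels = 3354013/25500 ≈ 131.5299216
V = pitch²·Σt = 0.92²·3354013/25500 = 111.327

t(0,3)=2.836 V=111.327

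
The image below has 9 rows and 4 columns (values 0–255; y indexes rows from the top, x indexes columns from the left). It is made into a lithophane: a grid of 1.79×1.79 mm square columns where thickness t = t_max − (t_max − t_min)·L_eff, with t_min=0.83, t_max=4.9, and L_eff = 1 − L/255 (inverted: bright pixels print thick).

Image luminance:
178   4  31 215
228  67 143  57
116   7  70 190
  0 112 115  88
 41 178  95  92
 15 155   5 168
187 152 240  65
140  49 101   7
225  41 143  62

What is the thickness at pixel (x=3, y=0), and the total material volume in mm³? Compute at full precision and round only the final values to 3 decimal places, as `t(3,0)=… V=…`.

t(3,0)=4.262 V=289.150

span = t_max - t_min = 4.9 - 0.83 = 4.070
L(3,0) = 215, L_eff = 1 - 215/255 = 0.156863 (inverted)
t(3,0) = 4.9 - 4.070·0.156863 = 4.262
Σt over all 9·4 pixels = 1150607/12750 ≈ 90.2436863
V = pitch²·Σt = 1.79²·1150607/12750 = 289.150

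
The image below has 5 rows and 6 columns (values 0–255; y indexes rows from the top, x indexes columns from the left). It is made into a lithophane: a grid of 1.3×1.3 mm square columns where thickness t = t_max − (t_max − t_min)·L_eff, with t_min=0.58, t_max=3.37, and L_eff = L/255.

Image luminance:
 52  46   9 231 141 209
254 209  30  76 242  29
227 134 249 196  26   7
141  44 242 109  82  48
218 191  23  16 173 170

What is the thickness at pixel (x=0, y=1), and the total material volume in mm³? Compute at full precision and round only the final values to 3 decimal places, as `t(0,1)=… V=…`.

span = t_max - t_min = 3.37 - 0.58 = 2.790
L(0,1) = 254, L_eff = 254/255 = 0.996078
t(0,1) = 3.37 - 2.790·0.996078 = 0.591
Σt over all 5·6 pixels = 251859/4250 ≈ 59.2609412
V = pitch²·Σt = 1.3²·251859/4250 = 100.151

t(0,1)=0.591 V=100.151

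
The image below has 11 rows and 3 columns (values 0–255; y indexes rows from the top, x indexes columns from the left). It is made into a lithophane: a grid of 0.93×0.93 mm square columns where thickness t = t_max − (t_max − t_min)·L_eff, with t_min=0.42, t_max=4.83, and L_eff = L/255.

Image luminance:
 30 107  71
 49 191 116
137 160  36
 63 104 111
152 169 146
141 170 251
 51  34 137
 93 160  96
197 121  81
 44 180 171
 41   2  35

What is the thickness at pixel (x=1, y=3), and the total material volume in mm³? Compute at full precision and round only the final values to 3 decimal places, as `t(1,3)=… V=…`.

t(1,3)=3.031 V=83.306

span = t_max - t_min = 4.83 - 0.42 = 4.410
L(1,3) = 104, L_eff = 104/255 = 0.407843
t(1,3) = 4.83 - 4.410·0.407843 = 3.031
Σt over all 11·3 pixels = 409353/4250 ≈ 96.3183529
V = pitch²·Σt = 0.93²·409353/4250 = 83.306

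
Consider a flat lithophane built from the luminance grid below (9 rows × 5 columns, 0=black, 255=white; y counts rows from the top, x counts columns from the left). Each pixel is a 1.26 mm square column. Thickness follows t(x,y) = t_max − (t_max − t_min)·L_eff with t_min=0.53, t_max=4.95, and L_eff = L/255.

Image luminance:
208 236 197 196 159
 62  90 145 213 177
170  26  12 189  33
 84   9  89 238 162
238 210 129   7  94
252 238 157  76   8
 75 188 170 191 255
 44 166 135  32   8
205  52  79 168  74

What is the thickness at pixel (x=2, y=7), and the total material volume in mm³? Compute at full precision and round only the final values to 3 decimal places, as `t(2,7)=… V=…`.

t(2,7)=2.610 V=190.013

span = t_max - t_min = 4.95 - 0.53 = 4.420
L(2,7) = 135, L_eff = 135/255 = 0.529412
t(2,7) = 4.95 - 4.420·0.529412 = 2.610
Σt over all 9·5 pixels = 119.686
V = pitch²·Σt = 1.26²·119.686 = 190.013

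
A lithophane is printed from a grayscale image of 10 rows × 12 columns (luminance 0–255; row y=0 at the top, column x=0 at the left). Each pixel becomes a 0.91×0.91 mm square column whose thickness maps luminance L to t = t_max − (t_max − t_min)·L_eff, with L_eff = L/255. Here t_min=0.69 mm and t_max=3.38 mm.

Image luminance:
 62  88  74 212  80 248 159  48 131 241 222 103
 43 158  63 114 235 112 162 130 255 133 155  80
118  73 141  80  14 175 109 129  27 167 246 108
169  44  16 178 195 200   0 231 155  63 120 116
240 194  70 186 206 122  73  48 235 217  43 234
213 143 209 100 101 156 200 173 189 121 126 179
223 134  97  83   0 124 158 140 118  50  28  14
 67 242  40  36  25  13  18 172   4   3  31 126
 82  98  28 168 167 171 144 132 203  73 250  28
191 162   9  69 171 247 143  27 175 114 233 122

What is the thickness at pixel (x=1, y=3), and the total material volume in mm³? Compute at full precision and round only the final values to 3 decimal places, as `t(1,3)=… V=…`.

t(1,3)=2.916 V=203.856

span = t_max - t_min = 3.38 - 0.69 = 2.690
L(1,3) = 44, L_eff = 44/255 = 0.172549
t(1,3) = 3.38 - 2.690·0.172549 = 2.916
Σt over all 10·12 pixels = 369259/1500 ≈ 246.1726667
V = pitch²·Σt = 0.91²·369259/1500 = 203.856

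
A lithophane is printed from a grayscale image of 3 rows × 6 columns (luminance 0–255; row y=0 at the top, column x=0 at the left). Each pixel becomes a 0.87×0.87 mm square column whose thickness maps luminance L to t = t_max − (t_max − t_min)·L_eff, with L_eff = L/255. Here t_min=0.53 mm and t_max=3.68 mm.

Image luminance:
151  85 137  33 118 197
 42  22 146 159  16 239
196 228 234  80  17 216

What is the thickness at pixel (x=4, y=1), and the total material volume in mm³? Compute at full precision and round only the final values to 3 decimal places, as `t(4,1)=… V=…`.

span = t_max - t_min = 3.68 - 0.53 = 3.150
L(4,1) = 16, L_eff = 16/255 = 0.062745
t(4,1) = 3.68 - 3.150·0.062745 = 3.482
Σt over all 3·6 pixels = 15993/425 ≈ 37.6305882
V = pitch²·Σt = 0.87²·15993/425 = 28.483

t(4,1)=3.482 V=28.483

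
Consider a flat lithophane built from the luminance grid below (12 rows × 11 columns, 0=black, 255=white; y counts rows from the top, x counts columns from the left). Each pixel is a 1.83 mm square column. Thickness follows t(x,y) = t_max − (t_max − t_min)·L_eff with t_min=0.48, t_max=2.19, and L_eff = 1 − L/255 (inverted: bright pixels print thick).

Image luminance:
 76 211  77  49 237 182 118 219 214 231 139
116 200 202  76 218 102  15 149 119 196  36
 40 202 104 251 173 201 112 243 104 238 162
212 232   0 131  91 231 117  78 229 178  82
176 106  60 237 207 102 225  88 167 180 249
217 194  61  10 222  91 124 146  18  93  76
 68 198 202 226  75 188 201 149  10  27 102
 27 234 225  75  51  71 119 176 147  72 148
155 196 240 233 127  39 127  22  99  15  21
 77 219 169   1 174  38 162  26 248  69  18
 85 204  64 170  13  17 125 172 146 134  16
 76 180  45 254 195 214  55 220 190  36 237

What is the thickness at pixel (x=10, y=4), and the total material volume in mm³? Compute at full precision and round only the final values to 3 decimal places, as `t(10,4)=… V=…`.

t(10,4)=2.150 V=610.939

span = t_max - t_min = 2.19 - 0.48 = 1.710
L(10,4) = 249, L_eff = 1 - 249/255 = 0.023529 (inverted)
t(10,4) = 2.19 - 1.710·0.023529 = 2.150
Σt over all 12·11 pixels = 387663/2125 ≈ 182.4296471
V = pitch²·Σt = 1.83²·387663/2125 = 610.939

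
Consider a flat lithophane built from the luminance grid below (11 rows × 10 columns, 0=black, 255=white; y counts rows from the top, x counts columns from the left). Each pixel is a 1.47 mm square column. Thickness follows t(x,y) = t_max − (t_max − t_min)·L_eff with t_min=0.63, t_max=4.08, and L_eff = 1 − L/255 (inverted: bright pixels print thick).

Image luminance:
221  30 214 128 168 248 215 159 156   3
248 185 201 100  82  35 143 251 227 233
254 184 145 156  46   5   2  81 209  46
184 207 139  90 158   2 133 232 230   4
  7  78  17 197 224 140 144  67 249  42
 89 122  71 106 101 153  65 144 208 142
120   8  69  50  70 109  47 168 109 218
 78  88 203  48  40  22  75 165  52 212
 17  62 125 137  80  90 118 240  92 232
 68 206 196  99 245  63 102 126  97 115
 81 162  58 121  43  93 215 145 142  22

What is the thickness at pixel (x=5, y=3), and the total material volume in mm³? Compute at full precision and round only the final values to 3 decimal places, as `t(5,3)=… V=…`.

span = t_max - t_min = 4.08 - 0.63 = 3.450
L(5,3) = 2, L_eff = 1 - 2/255 = 0.992157 (inverted)
t(5,3) = 4.08 - 3.450·0.992157 = 0.657
Σt over all 11·10 pixels = 432059/1700 ≈ 254.1523529
V = pitch²·Σt = 1.47²·432059/1700 = 549.198

t(5,3)=0.657 V=549.198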